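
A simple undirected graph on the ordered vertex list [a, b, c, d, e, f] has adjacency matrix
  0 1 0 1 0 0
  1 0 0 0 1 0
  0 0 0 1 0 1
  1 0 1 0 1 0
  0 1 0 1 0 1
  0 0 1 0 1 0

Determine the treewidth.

2

A width-2 tree decomposition is:
Bags: B1 = {c, d, f}  B2 = {d, e, f}  B3 = {a, d, e}  B4 = {a, b, e}
Tree: B1–B2, B2–B3, B3–B4
Every bag has size at most 3, so the width is 3 − 1 = 2 and tw(G) ≤ 2. Since c–f–e–d–c is a cycle in G, G is not acyclic. Forests are exactly the graphs of treewidth ≤ 1, so tw(G) ≥ 2. The upper and lower bounds meet at 2, so that is the treewidth.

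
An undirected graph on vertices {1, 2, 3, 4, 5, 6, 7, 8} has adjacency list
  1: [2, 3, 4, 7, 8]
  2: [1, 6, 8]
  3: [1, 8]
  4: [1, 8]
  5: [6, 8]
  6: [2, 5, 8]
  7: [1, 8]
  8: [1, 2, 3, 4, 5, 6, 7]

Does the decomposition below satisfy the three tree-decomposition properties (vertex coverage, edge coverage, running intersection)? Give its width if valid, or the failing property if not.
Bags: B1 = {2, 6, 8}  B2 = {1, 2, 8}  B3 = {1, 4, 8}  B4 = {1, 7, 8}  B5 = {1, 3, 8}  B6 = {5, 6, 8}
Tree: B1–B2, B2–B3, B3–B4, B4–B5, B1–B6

Every vertex of G appears in some bag (union = {1, 2, 3, 4, 5, 6, 7, 8}); every edge is covered by a bag; and for each vertex v the set of bags containing v is connected in the bag tree. The decomposition is therefore valid. The largest bag has 3 vertices, so the width is 2.

Yes; width 2.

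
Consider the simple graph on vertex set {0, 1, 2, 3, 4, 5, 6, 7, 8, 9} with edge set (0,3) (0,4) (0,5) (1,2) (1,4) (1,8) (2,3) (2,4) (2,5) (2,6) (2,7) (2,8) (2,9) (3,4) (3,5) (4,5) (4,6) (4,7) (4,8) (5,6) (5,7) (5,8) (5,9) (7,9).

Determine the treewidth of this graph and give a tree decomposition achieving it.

Each bag holds 4 vertices, so the decomposition has width 3, which upper-bounds the treewidth. For the lower bound, the 4 vertices {0, 3, 4, 5} are pairwise adjacent, and any tree decomposition puts a clique entirely inside one bag — forcing width ≥ 3. The upper and lower bounds meet at 3, so that is the treewidth.

Treewidth 3.
One optimal decomposition is:
Bags: B1 = {2, 3, 4, 5}  B2 = {2, 4, 5, 8}  B3 = {0, 3, 4, 5}  B4 = {2, 4, 5, 6}  B5 = {2, 4, 5, 7}  B6 = {1, 2, 4, 8}  B7 = {2, 5, 7, 9}
Tree: B1–B2, B1–B3, B1–B4, B2–B5, B2–B6, B5–B7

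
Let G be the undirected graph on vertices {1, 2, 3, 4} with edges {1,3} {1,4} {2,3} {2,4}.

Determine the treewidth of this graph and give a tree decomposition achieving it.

Every bag has size at most 3, so the width is 3 − 1 = 2 and tw(G) ≤ 2. Since 1–4–2–3–1 is a cycle in G, G is not acyclic. Forests are exactly the graphs of treewidth ≤ 1, so tw(G) ≥ 2. The upper and lower bounds meet at 2, so that is the treewidth.

Treewidth 2.
One optimal decomposition is:
Bags: B1 = {1, 2, 4}  B2 = {1, 2, 3}
Tree: B1–B2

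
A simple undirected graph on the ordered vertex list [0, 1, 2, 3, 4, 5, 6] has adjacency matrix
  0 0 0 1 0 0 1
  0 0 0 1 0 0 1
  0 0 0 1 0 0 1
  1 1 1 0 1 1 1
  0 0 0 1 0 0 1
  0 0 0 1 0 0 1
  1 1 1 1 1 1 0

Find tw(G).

A width-2 tree decomposition is:
Bags: B1 = {1, 3, 6}  B2 = {0, 3, 6}  B3 = {2, 3, 6}  B4 = {3, 4, 6}  B5 = {3, 5, 6}
Tree: B1–B2, B2–B3, B1–B4, B2–B5
The largest bag has 3 vertices, giving width 2; this decomposition certifies tw(G) ≤ 2. For the lower bound, the 3 vertices {0, 3, 6} are pairwise adjacent, and any tree decomposition puts a clique entirely inside one bag — forcing width ≥ 2. Therefore the treewidth is 2.

2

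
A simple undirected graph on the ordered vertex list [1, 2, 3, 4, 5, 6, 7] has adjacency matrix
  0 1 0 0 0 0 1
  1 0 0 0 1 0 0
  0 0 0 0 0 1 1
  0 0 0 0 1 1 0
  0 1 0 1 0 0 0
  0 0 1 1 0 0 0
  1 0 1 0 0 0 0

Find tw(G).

2

A width-2 tree decomposition is:
Bags: B1 = {1, 2, 7}  B2 = {2, 3, 7}  B3 = {2, 3, 6}  B4 = {2, 4, 6}  B5 = {2, 4, 5}
Tree: B1–B2, B2–B3, B3–B4, B4–B5
The largest bag has 3 vertices, giving width 2; this decomposition certifies tw(G) ≤ 2. Since 2–1–7–3–6–4–5–2 is a cycle in G, G is not acyclic. Forests are exactly the graphs of treewidth ≤ 1, so tw(G) ≥ 2. Hence tw(G) = 2 exactly.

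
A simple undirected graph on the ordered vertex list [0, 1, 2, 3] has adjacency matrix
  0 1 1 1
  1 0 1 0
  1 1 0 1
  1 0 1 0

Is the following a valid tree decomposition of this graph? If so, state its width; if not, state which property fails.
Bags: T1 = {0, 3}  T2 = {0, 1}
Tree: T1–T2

A tree decomposition must satisfy three properties: every vertex lies in some bag; for every edge, both endpoints lie together in some bag; and for every vertex, the bags containing it form a connected subtree. Here vertex 2 appears in no bag, so the decomposition is invalid.

No — vertex 2 appears in no bag.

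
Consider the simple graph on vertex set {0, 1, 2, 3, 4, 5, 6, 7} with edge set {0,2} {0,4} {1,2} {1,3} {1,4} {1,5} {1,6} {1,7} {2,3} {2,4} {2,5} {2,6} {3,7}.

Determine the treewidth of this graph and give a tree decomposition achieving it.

Every bag has size at most 3, so the width is 3 − 1 = 2 and tw(G) ≤ 2. On the other hand G contains the 3-clique {0, 2, 4}. A clique must lie in a single bag of any decomposition, so no decomposition can have width below 2. Therefore the treewidth is 2.

Treewidth 2.
One such decomposition:
Bags: B1 = {1, 2, 6}  B2 = {1, 2, 3}  B3 = {1, 2, 5}  B4 = {1, 3, 7}  B5 = {1, 2, 4}  B6 = {0, 2, 4}
Tree: B1–B2, B2–B3, B2–B4, B3–B5, B5–B6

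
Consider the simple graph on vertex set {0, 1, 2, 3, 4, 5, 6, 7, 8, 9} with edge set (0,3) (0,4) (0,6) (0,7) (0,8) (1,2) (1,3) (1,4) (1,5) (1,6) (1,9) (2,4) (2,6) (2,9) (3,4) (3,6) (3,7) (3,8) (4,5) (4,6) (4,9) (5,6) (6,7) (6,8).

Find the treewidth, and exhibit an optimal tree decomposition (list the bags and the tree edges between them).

Each bag holds 4 vertices, so the decomposition has width 3, which upper-bounds the treewidth. Conversely, {1, 2, 4, 9} is a clique of size 4, and the vertices of any clique must share a bag in every tree decomposition; so some bag has ≥ 4 vertices and tw(G) ≥ 3. Combining the bounds, tw(G) = 3.

Treewidth 3.
Bags: B1 = {1, 4, 5, 6}  B2 = {1, 2, 4, 6}  B3 = {1, 3, 4, 6}  B4 = {1, 2, 4, 9}  B5 = {0, 3, 4, 6}  B6 = {0, 3, 6, 7}  B7 = {0, 3, 6, 8}
Tree: B1–B2, B1–B3, B2–B4, B3–B5, B5–B6, B5–B7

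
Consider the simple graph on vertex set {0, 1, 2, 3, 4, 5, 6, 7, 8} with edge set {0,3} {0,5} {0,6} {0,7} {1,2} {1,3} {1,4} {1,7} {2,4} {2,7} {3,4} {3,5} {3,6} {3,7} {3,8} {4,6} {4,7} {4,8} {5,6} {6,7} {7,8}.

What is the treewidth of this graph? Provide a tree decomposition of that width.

Treewidth 3.
One optimal decomposition is:
Bags: B1 = {1, 3, 4, 7}  B2 = {3, 4, 6, 7}  B3 = {0, 3, 6, 7}  B4 = {0, 3, 5, 6}  B5 = {1, 2, 4, 7}  B6 = {3, 4, 7, 8}
Tree: B1–B2, B2–B3, B3–B4, B1–B5, B1–B6

The largest bag has 4 vertices, giving width 3; this decomposition certifies tw(G) ≤ 3. Conversely, {1, 2, 4, 7} is a clique of size 4, and the vertices of any clique must share a bag in every tree decomposition; so some bag has ≥ 4 vertices and tw(G) ≥ 3. Combining the bounds, tw(G) = 3.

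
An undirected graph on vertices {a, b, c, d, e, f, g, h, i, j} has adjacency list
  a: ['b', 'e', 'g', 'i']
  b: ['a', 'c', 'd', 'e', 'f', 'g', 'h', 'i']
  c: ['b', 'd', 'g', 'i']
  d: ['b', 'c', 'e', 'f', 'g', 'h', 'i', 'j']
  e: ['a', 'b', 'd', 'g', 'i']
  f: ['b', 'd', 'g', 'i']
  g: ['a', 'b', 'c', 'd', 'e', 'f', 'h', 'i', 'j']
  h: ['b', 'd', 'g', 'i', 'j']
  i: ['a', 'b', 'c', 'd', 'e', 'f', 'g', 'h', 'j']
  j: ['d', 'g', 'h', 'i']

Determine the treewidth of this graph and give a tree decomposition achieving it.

Every bag has size at most 5, so the width is 5 − 1 = 4 and tw(G) ≤ 4. On the other hand G contains the 5-clique {d, g, h, i, j}. A clique must lie in a single bag of any decomposition, so no decomposition can have width below 4. Therefore the treewidth is 4.

Treewidth 4.
Bags: B1 = {b, d, f, g, i}  B2 = {b, c, d, g, i}  B3 = {b, d, g, h, i}  B4 = {b, d, e, g, i}  B5 = {d, g, h, i, j}  B6 = {a, b, e, g, i}
Tree: B1–B2, B1–B3, B1–B4, B3–B5, B4–B6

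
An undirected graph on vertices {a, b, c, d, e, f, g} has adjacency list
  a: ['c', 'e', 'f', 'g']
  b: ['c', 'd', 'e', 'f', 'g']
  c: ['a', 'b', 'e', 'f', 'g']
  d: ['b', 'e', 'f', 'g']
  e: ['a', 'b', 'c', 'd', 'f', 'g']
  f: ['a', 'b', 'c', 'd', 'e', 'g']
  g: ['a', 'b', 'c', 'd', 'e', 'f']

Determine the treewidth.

4

A width-4 tree decomposition is:
Bags: B1 = {b, c, e, f, g}  B2 = {b, d, e, f, g}  B3 = {a, c, e, f, g}
Tree: B1–B2, B1–B3
Each bag holds 5 vertices, so the decomposition has width 4, which upper-bounds the treewidth. For the lower bound, the 5 vertices {b, d, e, f, g} are pairwise adjacent, and any tree decomposition puts a clique entirely inside one bag — forcing width ≥ 4. Combining the bounds, tw(G) = 4.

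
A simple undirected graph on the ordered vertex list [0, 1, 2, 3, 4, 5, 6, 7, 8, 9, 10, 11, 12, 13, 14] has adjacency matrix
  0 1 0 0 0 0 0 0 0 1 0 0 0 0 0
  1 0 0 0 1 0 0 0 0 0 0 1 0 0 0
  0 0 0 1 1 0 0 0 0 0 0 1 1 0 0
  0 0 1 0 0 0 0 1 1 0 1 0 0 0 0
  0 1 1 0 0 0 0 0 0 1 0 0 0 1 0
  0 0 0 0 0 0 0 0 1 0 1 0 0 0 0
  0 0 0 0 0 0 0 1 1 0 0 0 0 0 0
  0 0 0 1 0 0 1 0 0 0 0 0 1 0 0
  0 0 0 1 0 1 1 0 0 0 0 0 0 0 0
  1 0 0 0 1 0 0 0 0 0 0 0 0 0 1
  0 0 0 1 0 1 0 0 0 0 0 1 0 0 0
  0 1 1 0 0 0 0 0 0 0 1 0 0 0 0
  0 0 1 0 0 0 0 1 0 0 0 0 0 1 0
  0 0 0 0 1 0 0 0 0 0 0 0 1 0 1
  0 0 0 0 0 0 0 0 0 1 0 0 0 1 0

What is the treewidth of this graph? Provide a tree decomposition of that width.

Treewidth 3.
Bags: B1 = {0, 9, 13, 14}  B2 = {0, 4, 9, 13}  B3 = {0, 1, 4, 13}  B4 = {1, 4, 12, 13}  B5 = {1, 2, 4, 12}  B6 = {1, 2, 11, 12}  B7 = {2, 7, 11, 12}  B8 = {2, 3, 7, 11}  B9 = {3, 7, 10, 11}  B10 = {3, 6, 7, 10}  B11 = {3, 6, 8, 10}  B12 = {5, 6, 8, 10}
Tree: B1–B2, B2–B3, B3–B4, B4–B5, B5–B6, B6–B7, B7–B8, B8–B9, B9–B10, B10–B11, B11–B12

The largest bag has 4 vertices, giving width 3; this decomposition certifies tw(G) ≤ 3. For the lower bound: the 4 vertex sets {0,9,14}, {13}, {4}, {1,2,11,12} are disjoint, each induces a connected subgraph, and every pair is joined by at least one edge of G. Contracting each set to a single vertex therefore yields K_{4} as a minor, and since treewidth is minor-monotone, tw(G) ≥ tw(K_{4}) = 3. Hence tw(G) = 3 exactly.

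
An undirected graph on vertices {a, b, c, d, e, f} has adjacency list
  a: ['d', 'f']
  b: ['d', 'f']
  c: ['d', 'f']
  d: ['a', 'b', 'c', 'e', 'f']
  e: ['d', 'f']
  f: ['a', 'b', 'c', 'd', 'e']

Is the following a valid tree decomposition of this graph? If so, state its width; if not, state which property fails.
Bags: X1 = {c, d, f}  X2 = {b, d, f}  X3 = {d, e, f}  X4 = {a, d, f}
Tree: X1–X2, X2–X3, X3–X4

Yes; width 2.

Every vertex of G appears in some bag (union = {a, b, c, d, e, f}); every edge is covered by a bag; and for each vertex v the set of bags containing v is connected in the bag tree. The decomposition is therefore valid. The largest bag has 3 vertices, so the width is 2.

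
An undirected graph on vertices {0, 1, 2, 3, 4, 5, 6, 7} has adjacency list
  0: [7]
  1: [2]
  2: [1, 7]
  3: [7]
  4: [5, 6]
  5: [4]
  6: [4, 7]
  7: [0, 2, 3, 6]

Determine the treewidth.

1

A width-1 tree decomposition is:
Bags: B1 = {0, 7}  B2 = {6, 7}  B3 = {3, 7}  B4 = {4, 6}  B5 = {2, 7}  B6 = {1, 2}  B7 = {4, 5}
Tree: B1–B2, B2–B3, B2–B4, B1–B5, B5–B6, B4–B7
Every bag has size at most 2, so the width is 2 − 1 = 1 and tw(G) ≤ 1. Since G has at least one edge (e.g. 7–0), it is not an edgeless graph, so tw(G) ≥ 1. The upper and lower bounds meet at 1, so that is the treewidth.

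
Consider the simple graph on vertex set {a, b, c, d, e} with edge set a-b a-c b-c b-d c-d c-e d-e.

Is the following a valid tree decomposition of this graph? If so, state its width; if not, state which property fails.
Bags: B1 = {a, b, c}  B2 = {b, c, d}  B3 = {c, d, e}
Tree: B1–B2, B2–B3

Vertex coverage: the bags together contain {a, b, c, d, e}, the full vertex set. Edge coverage: each edge of G has both endpoints in at least one bag. Running intersection: for every vertex, the bags containing it form a connected subtree. All three properties hold, so this is a valid tree decomposition of width max|bag| − 1 = 2, and hence tw(G) ≤ 2.

Yes; width 2.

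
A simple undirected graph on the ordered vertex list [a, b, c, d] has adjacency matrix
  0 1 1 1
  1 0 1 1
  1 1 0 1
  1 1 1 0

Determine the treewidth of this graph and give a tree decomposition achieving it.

A single bag containing all 4 vertices is trivially a valid decomposition of width 3. For the lower bound, the 4 vertices {a, b, c, d} are pairwise adjacent, and any tree decomposition puts a clique entirely inside one bag — forcing width ≥ 3. Combining the bounds, tw(G) = 3.

Treewidth 3.
Bags: B1 = {a, b, c, d}
Tree: (single bag)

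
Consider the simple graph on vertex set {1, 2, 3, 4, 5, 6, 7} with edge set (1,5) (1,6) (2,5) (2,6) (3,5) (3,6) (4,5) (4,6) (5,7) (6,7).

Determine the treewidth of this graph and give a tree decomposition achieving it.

Each bag holds 3 vertices, so the decomposition has width 2, which upper-bounds the treewidth. The edges 6–1–5–2–6 form a cycle, so G is not a tree and its treewidth is at least 2. Hence tw(G) = 2 exactly.

Treewidth 2.
One optimal decomposition is:
Bags: B1 = {1, 5, 6}  B2 = {2, 5, 6}  B3 = {5, 6, 7}  B4 = {4, 5, 6}  B5 = {3, 5, 6}
Tree: B1–B2, B2–B3, B3–B4, B4–B5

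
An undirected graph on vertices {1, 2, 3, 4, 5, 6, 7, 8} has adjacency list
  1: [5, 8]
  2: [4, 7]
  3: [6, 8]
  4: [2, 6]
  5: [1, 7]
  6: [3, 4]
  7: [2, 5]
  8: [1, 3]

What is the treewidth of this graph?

A width-2 tree decomposition is:
Bags: B1 = {1, 5, 8}  B2 = {3, 5, 8}  B3 = {3, 5, 6}  B4 = {4, 5, 6}  B5 = {2, 4, 5}  B6 = {2, 5, 7}
Tree: B1–B2, B2–B3, B3–B4, B4–B5, B5–B6
Every bag has size at most 3, so the width is 3 − 1 = 2 and tw(G) ≤ 2. Since 5–1–8–3–6–4–2–7–5 is a cycle in G, G is not acyclic. Forests are exactly the graphs of treewidth ≤ 1, so tw(G) ≥ 2. Combining the bounds, tw(G) = 2.

2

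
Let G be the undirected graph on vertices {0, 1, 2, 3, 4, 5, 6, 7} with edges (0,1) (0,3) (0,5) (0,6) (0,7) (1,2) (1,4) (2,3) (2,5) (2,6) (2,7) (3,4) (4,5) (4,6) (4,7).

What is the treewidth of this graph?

3

A width-3 tree decomposition is:
Bags: B1 = {0, 2, 4, 7}  B2 = {0, 2, 4, 6}  B3 = {0, 2, 4, 5}  B4 = {0, 1, 2, 4}  B5 = {0, 2, 3, 4}
Tree: B1–B2, B2–B3, B3–B4, B4–B5
Every bag has size at most 4, so the width is 4 − 1 = 3 and tw(G) ≤ 3. For the lower bound: the 4 vertex sets {0,7}, {4,6}, {2}, {5} are disjoint, each induces a connected subgraph, and every pair is joined by at least one edge of G. Contracting each set to a single vertex therefore yields K_{4} as a minor, and since treewidth is minor-monotone, tw(G) ≥ tw(K_{4}) = 3. Therefore the treewidth is 3.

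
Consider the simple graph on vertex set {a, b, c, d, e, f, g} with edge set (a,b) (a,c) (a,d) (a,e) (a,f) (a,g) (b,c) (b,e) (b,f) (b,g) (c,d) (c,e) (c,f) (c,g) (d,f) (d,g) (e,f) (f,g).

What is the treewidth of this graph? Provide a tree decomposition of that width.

Treewidth 4.
One such decomposition:
Bags: B1 = {a, b, c, f, g}  B2 = {a, b, c, e, f}  B3 = {a, c, d, f, g}
Tree: B1–B2, B1–B3

Every bag has size at most 5, so the width is 5 − 1 = 4 and tw(G) ≤ 4. On the other hand G contains the 5-clique {a, c, d, f, g}. A clique must lie in a single bag of any decomposition, so no decomposition can have width below 4. Hence tw(G) = 4 exactly.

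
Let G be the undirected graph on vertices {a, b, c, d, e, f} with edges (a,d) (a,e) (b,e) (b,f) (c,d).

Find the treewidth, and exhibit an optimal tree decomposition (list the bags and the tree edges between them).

Treewidth 1.
One such decomposition:
Bags: B1 = {b, f}  B2 = {b, e}  B3 = {a, e}  B4 = {a, d}  B5 = {c, d}
Tree: B1–B2, B2–B3, B3–B4, B4–B5

Every bag has size at most 2, so the width is 2 − 1 = 1 and tw(G) ≤ 1. Any graph with an edge has treewidth ≥ 1, and G has the edge f–b. Therefore the treewidth is 1.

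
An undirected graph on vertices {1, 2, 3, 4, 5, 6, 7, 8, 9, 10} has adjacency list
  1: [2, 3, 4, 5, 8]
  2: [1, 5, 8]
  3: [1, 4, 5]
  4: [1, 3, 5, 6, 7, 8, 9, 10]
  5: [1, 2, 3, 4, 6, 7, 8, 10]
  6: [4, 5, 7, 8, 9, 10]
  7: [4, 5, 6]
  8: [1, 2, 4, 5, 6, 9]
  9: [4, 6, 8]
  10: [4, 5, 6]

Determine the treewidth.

A width-3 tree decomposition is:
Bags: B1 = {4, 5, 6, 8}  B2 = {1, 4, 5, 8}  B3 = {4, 5, 6, 10}  B4 = {1, 3, 4, 5}  B5 = {1, 2, 5, 8}  B6 = {4, 5, 6, 7}  B7 = {4, 6, 8, 9}
Tree: B1–B2, B1–B3, B2–B4, B2–B5, B3–B6, B1–B7
Every bag has size at most 4, so the width is 4 − 1 = 3 and tw(G) ≤ 3. On the other hand G contains the 4-clique {1, 2, 5, 8}. A clique must lie in a single bag of any decomposition, so no decomposition can have width below 3. The upper and lower bounds meet at 3, so that is the treewidth.

3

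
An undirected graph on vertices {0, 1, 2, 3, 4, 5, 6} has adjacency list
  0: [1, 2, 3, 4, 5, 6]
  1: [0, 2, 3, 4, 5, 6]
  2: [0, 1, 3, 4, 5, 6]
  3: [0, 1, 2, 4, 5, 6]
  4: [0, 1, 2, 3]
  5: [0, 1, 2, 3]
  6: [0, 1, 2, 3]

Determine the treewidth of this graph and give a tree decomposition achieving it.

Treewidth 4.
One optimal decomposition is:
Bags: B1 = {0, 1, 2, 3, 6}  B2 = {0, 1, 2, 3, 4}  B3 = {0, 1, 2, 3, 5}
Tree: B1–B2, B2–B3

Each bag holds 5 vertices, so the decomposition has width 4, which upper-bounds the treewidth. For the lower bound, the 5 vertices {0, 1, 2, 3, 4} are pairwise adjacent, and any tree decomposition puts a clique entirely inside one bag — forcing width ≥ 4. Therefore the treewidth is 4.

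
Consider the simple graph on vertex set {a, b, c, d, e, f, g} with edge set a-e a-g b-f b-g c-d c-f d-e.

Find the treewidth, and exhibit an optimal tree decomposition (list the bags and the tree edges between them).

Every bag has size at most 3, so the width is 3 − 1 = 2 and tw(G) ≤ 2. Since a–g–b–f–c–d–e–a is a cycle in G, G is not acyclic. Forests are exactly the graphs of treewidth ≤ 1, so tw(G) ≥ 2. Hence tw(G) = 2 exactly.

Treewidth 2.
Bags: B1 = {a, b, g}  B2 = {a, b, f}  B3 = {a, c, f}  B4 = {a, c, d}  B5 = {a, d, e}
Tree: B1–B2, B2–B3, B3–B4, B4–B5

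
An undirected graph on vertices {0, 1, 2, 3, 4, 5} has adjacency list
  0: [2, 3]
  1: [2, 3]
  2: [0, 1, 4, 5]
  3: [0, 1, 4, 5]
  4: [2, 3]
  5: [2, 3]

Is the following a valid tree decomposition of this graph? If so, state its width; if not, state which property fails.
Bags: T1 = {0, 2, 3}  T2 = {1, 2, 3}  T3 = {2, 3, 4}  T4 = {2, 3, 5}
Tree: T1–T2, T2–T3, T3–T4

Vertex coverage: the bags together contain {0, 1, 2, 3, 4, 5}, the full vertex set. Edge coverage: each edge of G has both endpoints in at least one bag. Running intersection: for every vertex, the bags containing it form a connected subtree. All three properties hold, so this is a valid tree decomposition of width max|bag| − 1 = 2, and hence tw(G) ≤ 2.

Yes; width 2.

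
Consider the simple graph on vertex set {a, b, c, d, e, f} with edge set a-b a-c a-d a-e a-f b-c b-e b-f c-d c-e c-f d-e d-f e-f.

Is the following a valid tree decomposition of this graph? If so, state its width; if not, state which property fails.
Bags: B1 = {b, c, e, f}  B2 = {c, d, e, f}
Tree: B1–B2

A tree decomposition must satisfy three properties: every vertex lies in some bag; for every edge, both endpoints lie together in some bag; and for every vertex, the bags containing it form a connected subtree. Here vertex a appears in no bag, so the decomposition is invalid.

No — vertex a appears in no bag.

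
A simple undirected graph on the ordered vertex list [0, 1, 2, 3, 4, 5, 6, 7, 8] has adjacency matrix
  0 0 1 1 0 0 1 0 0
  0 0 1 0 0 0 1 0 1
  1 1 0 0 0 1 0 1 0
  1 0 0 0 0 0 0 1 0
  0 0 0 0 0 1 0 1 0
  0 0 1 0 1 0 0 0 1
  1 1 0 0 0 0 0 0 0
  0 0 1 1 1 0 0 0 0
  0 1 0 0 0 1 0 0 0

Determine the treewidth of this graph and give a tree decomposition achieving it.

The largest bag has 4 vertices, giving width 3; this decomposition certifies tw(G) ≤ 3. For the lower bound: the 4 vertex sets {0,3,6}, {1}, {2}, {4,5,7,8} are disjoint, each induces a connected subgraph, and every pair is joined by at least one edge of G. Contracting each set to a single vertex therefore yields K_{4} as a minor, and since treewidth is minor-monotone, tw(G) ≥ tw(K_{4}) = 3. Therefore the treewidth is 3.

Treewidth 3.
Bags: B1 = {0, 1, 3, 6}  B2 = {0, 1, 2, 3}  B3 = {1, 2, 3, 7}  B4 = {1, 2, 7, 8}  B5 = {2, 5, 7, 8}  B6 = {4, 5, 7, 8}
Tree: B1–B2, B2–B3, B3–B4, B4–B5, B5–B6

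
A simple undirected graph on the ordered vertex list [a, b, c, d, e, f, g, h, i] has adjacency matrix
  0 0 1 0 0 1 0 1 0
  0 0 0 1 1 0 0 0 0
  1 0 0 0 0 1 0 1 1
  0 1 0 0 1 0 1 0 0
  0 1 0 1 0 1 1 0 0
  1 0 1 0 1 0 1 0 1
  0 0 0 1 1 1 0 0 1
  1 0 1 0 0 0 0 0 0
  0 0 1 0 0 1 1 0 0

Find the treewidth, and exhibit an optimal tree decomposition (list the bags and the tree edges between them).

Each bag holds 3 vertices, so the decomposition has width 2, which upper-bounds the treewidth. For the lower bound, the 3 vertices {d, e, g} are pairwise adjacent, and any tree decomposition puts a clique entirely inside one bag — forcing width ≥ 2. Hence tw(G) = 2 exactly.

Treewidth 2.
One optimal decomposition is:
Bags: B1 = {f, g, i}  B2 = {c, f, i}  B3 = {e, f, g}  B4 = {a, c, f}  B5 = {d, e, g}  B6 = {a, c, h}  B7 = {b, d, e}
Tree: B1–B2, B1–B3, B2–B4, B3–B5, B4–B6, B5–B7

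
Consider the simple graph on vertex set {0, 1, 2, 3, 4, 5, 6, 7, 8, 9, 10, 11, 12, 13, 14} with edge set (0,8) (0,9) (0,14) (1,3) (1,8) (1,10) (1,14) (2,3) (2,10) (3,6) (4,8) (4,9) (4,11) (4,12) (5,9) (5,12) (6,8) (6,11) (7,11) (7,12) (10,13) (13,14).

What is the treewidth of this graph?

A width-3 tree decomposition is:
Bags: B1 = {5, 7, 11, 12}  B2 = {4, 5, 11, 12}  B3 = {4, 5, 9, 11}  B4 = {4, 6, 9, 11}  B5 = {4, 6, 8, 9}  B6 = {0, 6, 8, 9}  B7 = {0, 3, 6, 8}  B8 = {0, 1, 3, 8}  B9 = {0, 1, 3, 14}  B10 = {1, 2, 3, 14}  B11 = {1, 2, 10, 14}  B12 = {2, 10, 13, 14}
Tree: B1–B2, B2–B3, B3–B4, B4–B5, B5–B6, B6–B7, B7–B8, B8–B9, B9–B10, B10–B11, B11–B12
The largest bag has 4 vertices, giving width 3; this decomposition certifies tw(G) ≤ 3. For the lower bound: the 4 vertex sets {5,7,12}, {11}, {4}, {0,6,8,9} are disjoint, each induces a connected subgraph, and every pair is joined by at least one edge of G. Contracting each set to a single vertex therefore yields K_{4} as a minor, and since treewidth is minor-monotone, tw(G) ≥ tw(K_{4}) = 3. The upper and lower bounds meet at 3, so that is the treewidth.

3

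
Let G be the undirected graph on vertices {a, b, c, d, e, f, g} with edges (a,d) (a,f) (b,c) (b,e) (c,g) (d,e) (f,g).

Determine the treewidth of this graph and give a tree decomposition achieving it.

Treewidth 2.
One such decomposition:
Bags: B1 = {b, c, e}  B2 = {c, d, e}  B3 = {a, c, d}  B4 = {a, c, f}  B5 = {c, f, g}
Tree: B1–B2, B2–B3, B3–B4, B4–B5

Each bag holds 3 vertices, so the decomposition has width 2, which upper-bounds the treewidth. The edges c–b–e–d–a–f–g–c form a cycle, so G is not a tree and its treewidth is at least 2. The upper and lower bounds meet at 2, so that is the treewidth.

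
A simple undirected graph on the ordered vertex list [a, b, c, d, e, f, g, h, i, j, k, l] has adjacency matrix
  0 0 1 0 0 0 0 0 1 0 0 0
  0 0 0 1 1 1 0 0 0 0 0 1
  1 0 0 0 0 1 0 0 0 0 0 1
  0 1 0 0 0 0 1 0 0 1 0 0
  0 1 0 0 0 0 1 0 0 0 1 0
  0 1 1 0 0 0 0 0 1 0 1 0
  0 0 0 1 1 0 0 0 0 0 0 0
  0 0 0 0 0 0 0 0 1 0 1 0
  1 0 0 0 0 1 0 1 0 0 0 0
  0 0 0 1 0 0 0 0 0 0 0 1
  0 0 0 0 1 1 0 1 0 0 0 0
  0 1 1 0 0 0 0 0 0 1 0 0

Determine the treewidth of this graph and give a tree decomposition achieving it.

Treewidth 3.
One optimal decomposition is:
Bags: B1 = {a, c, h, i}  B2 = {c, f, h, i}  B3 = {c, f, h, k}  B4 = {c, f, k, l}  B5 = {b, f, k, l}  B6 = {b, e, k, l}  B7 = {b, e, j, l}  B8 = {b, d, e, j}  B9 = {d, e, g, j}
Tree: B1–B2, B2–B3, B3–B4, B4–B5, B5–B6, B6–B7, B7–B8, B8–B9

Every bag has size at most 4, so the width is 4 − 1 = 3 and tw(G) ≤ 3. For the lower bound: the 4 vertex sets {a,h,i}, {c}, {f}, {b,e,k,l} are disjoint, each induces a connected subgraph, and every pair is joined by at least one edge of G. Contracting each set to a single vertex therefore yields K_{4} as a minor, and since treewidth is minor-monotone, tw(G) ≥ tw(K_{4}) = 3. Combining the bounds, tw(G) = 3.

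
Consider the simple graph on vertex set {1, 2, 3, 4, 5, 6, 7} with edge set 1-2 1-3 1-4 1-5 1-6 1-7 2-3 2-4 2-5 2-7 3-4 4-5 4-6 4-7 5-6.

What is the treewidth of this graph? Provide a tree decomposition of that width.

Every bag has size at most 4, so the width is 4 − 1 = 3 and tw(G) ≤ 3. Conversely, {1, 2, 3, 4} is a clique of size 4, and the vertices of any clique must share a bag in every tree decomposition; so some bag has ≥ 4 vertices and tw(G) ≥ 3. Hence tw(G) = 3 exactly.

Treewidth 3.
One optimal decomposition is:
Bags: B1 = {1, 2, 4, 5}  B2 = {1, 4, 5, 6}  B3 = {1, 2, 3, 4}  B4 = {1, 2, 4, 7}
Tree: B1–B2, B1–B3, B1–B4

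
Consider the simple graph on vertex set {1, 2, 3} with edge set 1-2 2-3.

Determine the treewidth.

1

A width-1 tree decomposition is:
Bags: B1 = {1, 2}  B2 = {2, 3}
Tree: B1–B2
Each bag holds 2 vertices, so the decomposition has width 1, which upper-bounds the treewidth. Since G has at least one edge (e.g. 2–1), it is not an edgeless graph, so tw(G) ≥ 1. Therefore the treewidth is 1.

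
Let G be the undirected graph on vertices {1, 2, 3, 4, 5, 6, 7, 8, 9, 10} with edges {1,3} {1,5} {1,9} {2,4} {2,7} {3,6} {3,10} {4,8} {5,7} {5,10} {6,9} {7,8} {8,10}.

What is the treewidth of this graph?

A width-2 tree decomposition is:
Bags: B1 = {3, 6, 9}  B2 = {1, 3, 9}  B3 = {1, 3, 10}  B4 = {1, 5, 10}  B5 = {5, 8, 10}  B6 = {5, 7, 8}  B7 = {4, 7, 8}  B8 = {2, 4, 7}
Tree: B1–B2, B2–B3, B3–B4, B4–B5, B5–B6, B6–B7, B7–B8
Every bag has size at most 3, so the width is 3 − 1 = 2 and tw(G) ≤ 2. For the lower bound, G contains the cycle 6–9–1–3–6, so G is not a forest; only forests have treewidth ≤ 1, hence tw(G) ≥ 2. Combining the bounds, tw(G) = 2.

2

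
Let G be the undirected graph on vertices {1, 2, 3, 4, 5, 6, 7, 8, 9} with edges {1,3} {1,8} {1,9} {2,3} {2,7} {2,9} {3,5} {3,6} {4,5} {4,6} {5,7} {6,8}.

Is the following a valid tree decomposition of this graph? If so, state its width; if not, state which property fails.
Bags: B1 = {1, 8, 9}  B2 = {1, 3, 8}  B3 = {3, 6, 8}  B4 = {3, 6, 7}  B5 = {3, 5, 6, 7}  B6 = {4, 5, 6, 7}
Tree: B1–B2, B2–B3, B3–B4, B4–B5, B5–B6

A tree decomposition must satisfy three properties: every vertex lies in some bag; for every edge, both endpoints lie together in some bag; and for every vertex, the bags containing it form a connected subtree. Here vertex 2 appears in no bag, so the decomposition is invalid.

No — vertex 2 appears in no bag.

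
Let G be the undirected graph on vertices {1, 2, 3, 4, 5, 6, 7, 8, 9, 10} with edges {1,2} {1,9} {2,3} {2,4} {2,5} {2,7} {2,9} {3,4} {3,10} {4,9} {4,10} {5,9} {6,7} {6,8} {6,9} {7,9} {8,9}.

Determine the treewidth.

2

A width-2 tree decomposition is:
Bags: B1 = {2, 7, 9}  B2 = {6, 7, 9}  B3 = {1, 2, 9}  B4 = {6, 8, 9}  B5 = {2, 5, 9}  B6 = {2, 4, 9}  B7 = {2, 3, 4}  B8 = {3, 4, 10}
Tree: B1–B2, B1–B3, B2–B4, B3–B5, B5–B6, B6–B7, B7–B8
The largest bag has 3 vertices, giving width 2; this decomposition certifies tw(G) ≤ 2. Conversely, {6, 8, 9} is a clique of size 3, and the vertices of any clique must share a bag in every tree decomposition; so some bag has ≥ 3 vertices and tw(G) ≥ 2. The upper and lower bounds meet at 2, so that is the treewidth.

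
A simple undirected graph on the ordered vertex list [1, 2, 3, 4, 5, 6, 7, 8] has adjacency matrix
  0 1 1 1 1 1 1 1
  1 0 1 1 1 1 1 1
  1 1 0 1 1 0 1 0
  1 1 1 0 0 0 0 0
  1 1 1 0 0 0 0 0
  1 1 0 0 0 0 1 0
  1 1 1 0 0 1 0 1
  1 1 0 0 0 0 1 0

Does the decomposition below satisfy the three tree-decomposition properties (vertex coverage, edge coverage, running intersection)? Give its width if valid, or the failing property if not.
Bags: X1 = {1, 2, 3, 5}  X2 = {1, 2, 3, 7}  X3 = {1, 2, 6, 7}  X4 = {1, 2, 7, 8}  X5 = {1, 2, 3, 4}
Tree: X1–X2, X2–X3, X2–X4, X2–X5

Every vertex of G appears in some bag (union = {1, 2, 3, 4, 5, 6, 7, 8}); every edge is covered by a bag; and for each vertex v the set of bags containing v is connected in the bag tree. The decomposition is therefore valid. The largest bag has 4 vertices, so the width is 3.

Yes; width 3.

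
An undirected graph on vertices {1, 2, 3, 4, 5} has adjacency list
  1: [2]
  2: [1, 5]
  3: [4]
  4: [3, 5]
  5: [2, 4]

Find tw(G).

A width-1 tree decomposition is:
Bags: B1 = {1, 2}  B2 = {2, 5}  B3 = {4, 5}  B4 = {3, 4}
Tree: B1–B2, B2–B3, B3–B4
The largest bag has 2 vertices, giving width 1; this decomposition certifies tw(G) ≤ 1. Since G has at least one edge (e.g. 1–2), it is not an edgeless graph, so tw(G) ≥ 1. The upper and lower bounds meet at 1, so that is the treewidth.

1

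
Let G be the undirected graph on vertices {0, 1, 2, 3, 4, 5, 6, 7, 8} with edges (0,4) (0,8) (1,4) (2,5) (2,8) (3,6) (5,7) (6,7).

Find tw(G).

A width-1 tree decomposition is:
Bags: B1 = {1, 4}  B2 = {0, 4}  B3 = {0, 8}  B4 = {2, 8}  B5 = {2, 5}  B6 = {5, 7}  B7 = {6, 7}  B8 = {3, 6}
Tree: B1–B2, B2–B3, B3–B4, B4–B5, B5–B6, B6–B7, B7–B8
Every bag has size at most 2, so the width is 2 − 1 = 1 and tw(G) ≤ 1. G has an edge, so its treewidth is at least 1. Hence tw(G) = 1 exactly.

1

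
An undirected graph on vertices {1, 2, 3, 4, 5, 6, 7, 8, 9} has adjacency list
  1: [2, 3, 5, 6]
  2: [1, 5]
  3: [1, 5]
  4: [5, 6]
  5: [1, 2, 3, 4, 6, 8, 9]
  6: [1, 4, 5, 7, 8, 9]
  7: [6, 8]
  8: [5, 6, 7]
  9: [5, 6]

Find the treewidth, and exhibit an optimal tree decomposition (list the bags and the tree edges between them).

Treewidth 2.
One such decomposition:
Bags: B1 = {5, 6, 9}  B2 = {1, 5, 6}  B3 = {5, 6, 8}  B4 = {6, 7, 8}  B5 = {4, 5, 6}  B6 = {1, 3, 5}  B7 = {1, 2, 5}
Tree: B1–B2, B2–B3, B3–B4, B2–B5, B2–B6, B6–B7

The largest bag has 3 vertices, giving width 2; this decomposition certifies tw(G) ≤ 2. Conversely, {1, 2, 5} is a clique of size 3, and the vertices of any clique must share a bag in every tree decomposition; so some bag has ≥ 3 vertices and tw(G) ≥ 2. Therefore the treewidth is 2.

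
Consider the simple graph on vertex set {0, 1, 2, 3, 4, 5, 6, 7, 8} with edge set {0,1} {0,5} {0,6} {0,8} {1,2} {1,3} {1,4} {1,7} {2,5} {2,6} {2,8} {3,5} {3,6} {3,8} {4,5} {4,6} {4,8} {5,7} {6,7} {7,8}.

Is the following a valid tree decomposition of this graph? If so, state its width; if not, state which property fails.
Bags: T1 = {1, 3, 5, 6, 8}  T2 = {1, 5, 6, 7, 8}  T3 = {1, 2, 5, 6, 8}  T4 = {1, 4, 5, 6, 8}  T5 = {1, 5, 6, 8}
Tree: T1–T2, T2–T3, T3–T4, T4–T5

A tree decomposition must satisfy three properties: every vertex lies in some bag; for every edge, both endpoints lie together in some bag; and for every vertex, the bags containing it form a connected subtree. Here vertex 0 appears in no bag, so the decomposition is invalid.

No — vertex 0 appears in no bag.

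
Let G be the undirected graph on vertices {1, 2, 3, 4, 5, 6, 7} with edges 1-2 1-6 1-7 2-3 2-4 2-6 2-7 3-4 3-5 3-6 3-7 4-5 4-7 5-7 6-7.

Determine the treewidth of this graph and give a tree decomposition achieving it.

The largest bag has 4 vertices, giving width 3; this decomposition certifies tw(G) ≤ 3. On the other hand G contains the 4-clique {1, 2, 6, 7}. A clique must lie in a single bag of any decomposition, so no decomposition can have width below 3. Hence tw(G) = 3 exactly.

Treewidth 3.
One such decomposition:
Bags: B1 = {1, 2, 6, 7}  B2 = {2, 3, 6, 7}  B3 = {2, 3, 4, 7}  B4 = {3, 4, 5, 7}
Tree: B1–B2, B2–B3, B3–B4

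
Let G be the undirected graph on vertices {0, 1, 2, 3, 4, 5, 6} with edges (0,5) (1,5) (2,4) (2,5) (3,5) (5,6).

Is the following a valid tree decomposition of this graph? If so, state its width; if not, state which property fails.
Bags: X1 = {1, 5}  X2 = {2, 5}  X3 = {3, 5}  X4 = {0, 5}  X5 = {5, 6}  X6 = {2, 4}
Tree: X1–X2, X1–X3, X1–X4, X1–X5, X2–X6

Every vertex of G appears in some bag (union = {0, 1, 2, 3, 4, 5, 6}); every edge is covered by a bag; and for each vertex v the set of bags containing v is connected in the bag tree. The decomposition is therefore valid. The largest bag has 2 vertices, so the width is 1.

Yes; width 1.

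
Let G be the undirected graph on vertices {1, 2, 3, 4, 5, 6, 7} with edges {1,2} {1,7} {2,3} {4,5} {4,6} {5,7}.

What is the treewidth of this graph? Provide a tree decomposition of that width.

Treewidth 1.
Bags: B1 = {4, 6}  B2 = {4, 5}  B3 = {5, 7}  B4 = {1, 7}  B5 = {1, 2}  B6 = {2, 3}
Tree: B1–B2, B2–B3, B3–B4, B4–B5, B5–B6

The largest bag has 2 vertices, giving width 1; this decomposition certifies tw(G) ≤ 1. Since G has at least one edge (e.g. 6–4), it is not an edgeless graph, so tw(G) ≥ 1. Therefore the treewidth is 1.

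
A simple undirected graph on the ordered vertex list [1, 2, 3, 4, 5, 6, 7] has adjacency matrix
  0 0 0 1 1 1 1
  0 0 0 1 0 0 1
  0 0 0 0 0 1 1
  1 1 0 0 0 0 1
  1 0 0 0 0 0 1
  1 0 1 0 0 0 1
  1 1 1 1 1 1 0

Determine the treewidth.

A width-2 tree decomposition is:
Bags: B1 = {1, 4, 7}  B2 = {1, 6, 7}  B3 = {2, 4, 7}  B4 = {3, 6, 7}  B5 = {1, 5, 7}
Tree: B1–B2, B1–B3, B2–B4, B2–B5
The largest bag has 3 vertices, giving width 2; this decomposition certifies tw(G) ≤ 2. Conversely, {1, 4, 7} is a clique of size 3, and the vertices of any clique must share a bag in every tree decomposition; so some bag has ≥ 3 vertices and tw(G) ≥ 2. Combining the bounds, tw(G) = 2.

2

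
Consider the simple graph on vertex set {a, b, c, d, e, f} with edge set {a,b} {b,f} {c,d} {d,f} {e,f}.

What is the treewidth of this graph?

1

A width-1 tree decomposition is:
Bags: B1 = {d, f}  B2 = {b, f}  B3 = {c, d}  B4 = {a, b}  B5 = {e, f}
Tree: B1–B2, B1–B3, B2–B4, B1–B5
The largest bag has 2 vertices, giving width 1; this decomposition certifies tw(G) ≤ 1. G has an edge, so its treewidth is at least 1. The upper and lower bounds meet at 1, so that is the treewidth.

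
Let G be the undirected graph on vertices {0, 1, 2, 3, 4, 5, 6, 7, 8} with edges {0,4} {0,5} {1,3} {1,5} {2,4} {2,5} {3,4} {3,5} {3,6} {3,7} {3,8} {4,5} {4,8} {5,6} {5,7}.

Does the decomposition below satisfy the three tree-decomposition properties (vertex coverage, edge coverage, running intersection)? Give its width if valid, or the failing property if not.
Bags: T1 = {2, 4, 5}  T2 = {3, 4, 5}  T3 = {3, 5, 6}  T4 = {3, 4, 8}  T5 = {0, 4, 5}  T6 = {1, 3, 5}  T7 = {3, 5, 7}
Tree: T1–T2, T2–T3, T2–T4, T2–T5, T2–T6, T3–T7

Yes; width 2.

Every vertex of G appears in some bag (union = {0, 1, 2, 3, 4, 5, 6, 7, 8}); every edge is covered by a bag; and for each vertex v the set of bags containing v is connected in the bag tree. The decomposition is therefore valid. The largest bag has 3 vertices, so the width is 2.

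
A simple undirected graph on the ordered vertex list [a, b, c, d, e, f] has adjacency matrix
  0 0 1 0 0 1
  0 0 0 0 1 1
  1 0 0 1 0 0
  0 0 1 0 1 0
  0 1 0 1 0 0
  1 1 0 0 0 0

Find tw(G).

A width-2 tree decomposition is:
Bags: B1 = {a, b, f}  B2 = {a, b, c}  B3 = {b, c, d}  B4 = {b, d, e}
Tree: B1–B2, B2–B3, B3–B4
Every bag has size at most 3, so the width is 3 − 1 = 2 and tw(G) ≤ 2. Since b–f–a–c–d–e–b is a cycle in G, G is not acyclic. Forests are exactly the graphs of treewidth ≤ 1, so tw(G) ≥ 2. Combining the bounds, tw(G) = 2.

2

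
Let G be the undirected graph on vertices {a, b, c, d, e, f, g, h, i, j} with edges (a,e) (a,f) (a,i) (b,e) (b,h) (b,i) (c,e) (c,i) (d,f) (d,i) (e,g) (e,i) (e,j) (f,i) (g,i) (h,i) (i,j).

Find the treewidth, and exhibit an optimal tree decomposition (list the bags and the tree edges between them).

Every bag has size at most 3, so the width is 3 − 1 = 2 and tw(G) ≤ 2. On the other hand G contains the 3-clique {d, f, i}. A clique must lie in a single bag of any decomposition, so no decomposition can have width below 2. Combining the bounds, tw(G) = 2.

Treewidth 2.
One optimal decomposition is:
Bags: B1 = {e, i, j}  B2 = {a, e, i}  B3 = {e, g, i}  B4 = {c, e, i}  B5 = {a, f, i}  B6 = {b, e, i}  B7 = {d, f, i}  B8 = {b, h, i}
Tree: B1–B2, B2–B3, B1–B4, B2–B5, B2–B6, B5–B7, B6–B8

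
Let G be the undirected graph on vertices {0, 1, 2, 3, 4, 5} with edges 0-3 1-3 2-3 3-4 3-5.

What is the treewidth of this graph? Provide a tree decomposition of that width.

Treewidth 1.
One optimal decomposition is:
Bags: B1 = {1, 3}  B2 = {0, 3}  B3 = {2, 3}  B4 = {3, 4}  B5 = {3, 5}
Tree: B1–B2, B1–B3, B2–B4, B1–B5

Each bag holds 2 vertices, so the decomposition has width 1, which upper-bounds the treewidth. G has an edge, so its treewidth is at least 1. Combining the bounds, tw(G) = 1.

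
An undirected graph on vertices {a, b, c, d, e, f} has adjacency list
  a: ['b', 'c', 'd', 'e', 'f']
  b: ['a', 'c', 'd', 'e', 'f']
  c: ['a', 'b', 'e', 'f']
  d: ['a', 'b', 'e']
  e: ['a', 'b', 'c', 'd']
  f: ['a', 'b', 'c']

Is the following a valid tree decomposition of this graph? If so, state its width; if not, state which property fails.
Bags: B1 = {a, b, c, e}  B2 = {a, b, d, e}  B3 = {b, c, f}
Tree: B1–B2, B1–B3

No — edge (a,f) lies in no bag.

A tree decomposition must satisfy three properties: every vertex lies in some bag; for every edge, both endpoints lie together in some bag; and for every vertex, the bags containing it form a connected subtree. Here edge (a,f) lies in no bag, so the decomposition is invalid.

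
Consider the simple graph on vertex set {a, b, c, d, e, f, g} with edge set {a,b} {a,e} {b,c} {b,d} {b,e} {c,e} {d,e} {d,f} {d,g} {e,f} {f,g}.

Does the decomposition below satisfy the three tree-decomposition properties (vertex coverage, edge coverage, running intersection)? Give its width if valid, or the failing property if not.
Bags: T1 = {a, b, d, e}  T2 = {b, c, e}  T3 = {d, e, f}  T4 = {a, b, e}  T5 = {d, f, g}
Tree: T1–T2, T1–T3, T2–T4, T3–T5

A tree decomposition must satisfy three properties: every vertex lies in some bag; for every edge, both endpoints lie together in some bag; and for every vertex, the bags containing it form a connected subtree. Here bags containing vertex a are not connected in the tree, so the decomposition is invalid.

No — bags containing vertex a are not connected in the tree.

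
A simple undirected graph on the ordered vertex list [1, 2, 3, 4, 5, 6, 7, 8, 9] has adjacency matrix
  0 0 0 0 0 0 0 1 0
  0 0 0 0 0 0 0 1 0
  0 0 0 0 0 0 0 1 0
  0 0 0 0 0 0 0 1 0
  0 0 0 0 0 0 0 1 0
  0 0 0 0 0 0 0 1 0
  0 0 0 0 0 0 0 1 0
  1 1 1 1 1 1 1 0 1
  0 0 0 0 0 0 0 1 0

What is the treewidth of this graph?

A width-1 tree decomposition is:
Bags: B1 = {3, 8}  B2 = {7, 8}  B3 = {4, 8}  B4 = {5, 8}  B5 = {6, 8}  B6 = {1, 8}  B7 = {2, 8}  B8 = {8, 9}
Tree: B1–B2, B2–B3, B3–B4, B1–B5, B4–B6, B3–B7, B7–B8
Every bag has size at most 2, so the width is 2 − 1 = 1 and tw(G) ≤ 1. Any graph with an edge has treewidth ≥ 1, and G has the edge 3–8. Hence tw(G) = 1 exactly.

1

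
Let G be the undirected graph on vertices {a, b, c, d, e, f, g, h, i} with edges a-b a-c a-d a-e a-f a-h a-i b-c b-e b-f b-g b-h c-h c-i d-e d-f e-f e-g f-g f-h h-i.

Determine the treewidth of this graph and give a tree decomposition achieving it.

Treewidth 3.
Bags: B1 = {a, b, f, h}  B2 = {a, b, e, f}  B3 = {a, b, c, h}  B4 = {b, e, f, g}  B5 = {a, d, e, f}  B6 = {a, c, h, i}
Tree: B1–B2, B1–B3, B2–B4, B2–B5, B3–B6

Every bag has size at most 4, so the width is 4 − 1 = 3 and tw(G) ≤ 3. Conversely, {b, e, f, g} is a clique of size 4, and the vertices of any clique must share a bag in every tree decomposition; so some bag has ≥ 4 vertices and tw(G) ≥ 3. Combining the bounds, tw(G) = 3.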